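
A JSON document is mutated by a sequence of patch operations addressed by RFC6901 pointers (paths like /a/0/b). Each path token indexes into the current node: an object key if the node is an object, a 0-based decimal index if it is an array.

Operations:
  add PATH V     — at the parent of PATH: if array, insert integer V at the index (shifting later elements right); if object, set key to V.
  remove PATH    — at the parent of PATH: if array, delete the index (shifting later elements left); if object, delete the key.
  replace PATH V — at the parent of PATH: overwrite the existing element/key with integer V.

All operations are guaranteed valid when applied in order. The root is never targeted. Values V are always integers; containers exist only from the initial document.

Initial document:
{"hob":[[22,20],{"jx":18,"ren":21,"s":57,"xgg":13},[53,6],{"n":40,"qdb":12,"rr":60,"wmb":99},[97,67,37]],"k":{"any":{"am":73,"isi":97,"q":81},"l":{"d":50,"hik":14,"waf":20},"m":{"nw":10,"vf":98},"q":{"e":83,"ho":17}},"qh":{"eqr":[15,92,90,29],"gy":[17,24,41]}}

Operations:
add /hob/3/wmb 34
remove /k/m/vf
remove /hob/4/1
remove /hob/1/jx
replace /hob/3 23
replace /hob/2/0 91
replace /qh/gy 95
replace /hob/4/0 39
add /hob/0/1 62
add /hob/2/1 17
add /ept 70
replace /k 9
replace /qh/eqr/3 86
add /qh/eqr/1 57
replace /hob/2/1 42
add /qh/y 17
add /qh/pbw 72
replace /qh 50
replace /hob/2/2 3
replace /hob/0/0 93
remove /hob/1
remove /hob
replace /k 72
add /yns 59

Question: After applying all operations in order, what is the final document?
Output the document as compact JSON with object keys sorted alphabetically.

Answer: {"ept":70,"k":72,"qh":50,"yns":59}

Derivation:
After op 1 (add /hob/3/wmb 34): {"hob":[[22,20],{"jx":18,"ren":21,"s":57,"xgg":13},[53,6],{"n":40,"qdb":12,"rr":60,"wmb":34},[97,67,37]],"k":{"any":{"am":73,"isi":97,"q":81},"l":{"d":50,"hik":14,"waf":20},"m":{"nw":10,"vf":98},"q":{"e":83,"ho":17}},"qh":{"eqr":[15,92,90,29],"gy":[17,24,41]}}
After op 2 (remove /k/m/vf): {"hob":[[22,20],{"jx":18,"ren":21,"s":57,"xgg":13},[53,6],{"n":40,"qdb":12,"rr":60,"wmb":34},[97,67,37]],"k":{"any":{"am":73,"isi":97,"q":81},"l":{"d":50,"hik":14,"waf":20},"m":{"nw":10},"q":{"e":83,"ho":17}},"qh":{"eqr":[15,92,90,29],"gy":[17,24,41]}}
After op 3 (remove /hob/4/1): {"hob":[[22,20],{"jx":18,"ren":21,"s":57,"xgg":13},[53,6],{"n":40,"qdb":12,"rr":60,"wmb":34},[97,37]],"k":{"any":{"am":73,"isi":97,"q":81},"l":{"d":50,"hik":14,"waf":20},"m":{"nw":10},"q":{"e":83,"ho":17}},"qh":{"eqr":[15,92,90,29],"gy":[17,24,41]}}
After op 4 (remove /hob/1/jx): {"hob":[[22,20],{"ren":21,"s":57,"xgg":13},[53,6],{"n":40,"qdb":12,"rr":60,"wmb":34},[97,37]],"k":{"any":{"am":73,"isi":97,"q":81},"l":{"d":50,"hik":14,"waf":20},"m":{"nw":10},"q":{"e":83,"ho":17}},"qh":{"eqr":[15,92,90,29],"gy":[17,24,41]}}
After op 5 (replace /hob/3 23): {"hob":[[22,20],{"ren":21,"s":57,"xgg":13},[53,6],23,[97,37]],"k":{"any":{"am":73,"isi":97,"q":81},"l":{"d":50,"hik":14,"waf":20},"m":{"nw":10},"q":{"e":83,"ho":17}},"qh":{"eqr":[15,92,90,29],"gy":[17,24,41]}}
After op 6 (replace /hob/2/0 91): {"hob":[[22,20],{"ren":21,"s":57,"xgg":13},[91,6],23,[97,37]],"k":{"any":{"am":73,"isi":97,"q":81},"l":{"d":50,"hik":14,"waf":20},"m":{"nw":10},"q":{"e":83,"ho":17}},"qh":{"eqr":[15,92,90,29],"gy":[17,24,41]}}
After op 7 (replace /qh/gy 95): {"hob":[[22,20],{"ren":21,"s":57,"xgg":13},[91,6],23,[97,37]],"k":{"any":{"am":73,"isi":97,"q":81},"l":{"d":50,"hik":14,"waf":20},"m":{"nw":10},"q":{"e":83,"ho":17}},"qh":{"eqr":[15,92,90,29],"gy":95}}
After op 8 (replace /hob/4/0 39): {"hob":[[22,20],{"ren":21,"s":57,"xgg":13},[91,6],23,[39,37]],"k":{"any":{"am":73,"isi":97,"q":81},"l":{"d":50,"hik":14,"waf":20},"m":{"nw":10},"q":{"e":83,"ho":17}},"qh":{"eqr":[15,92,90,29],"gy":95}}
After op 9 (add /hob/0/1 62): {"hob":[[22,62,20],{"ren":21,"s":57,"xgg":13},[91,6],23,[39,37]],"k":{"any":{"am":73,"isi":97,"q":81},"l":{"d":50,"hik":14,"waf":20},"m":{"nw":10},"q":{"e":83,"ho":17}},"qh":{"eqr":[15,92,90,29],"gy":95}}
After op 10 (add /hob/2/1 17): {"hob":[[22,62,20],{"ren":21,"s":57,"xgg":13},[91,17,6],23,[39,37]],"k":{"any":{"am":73,"isi":97,"q":81},"l":{"d":50,"hik":14,"waf":20},"m":{"nw":10},"q":{"e":83,"ho":17}},"qh":{"eqr":[15,92,90,29],"gy":95}}
After op 11 (add /ept 70): {"ept":70,"hob":[[22,62,20],{"ren":21,"s":57,"xgg":13},[91,17,6],23,[39,37]],"k":{"any":{"am":73,"isi":97,"q":81},"l":{"d":50,"hik":14,"waf":20},"m":{"nw":10},"q":{"e":83,"ho":17}},"qh":{"eqr":[15,92,90,29],"gy":95}}
After op 12 (replace /k 9): {"ept":70,"hob":[[22,62,20],{"ren":21,"s":57,"xgg":13},[91,17,6],23,[39,37]],"k":9,"qh":{"eqr":[15,92,90,29],"gy":95}}
After op 13 (replace /qh/eqr/3 86): {"ept":70,"hob":[[22,62,20],{"ren":21,"s":57,"xgg":13},[91,17,6],23,[39,37]],"k":9,"qh":{"eqr":[15,92,90,86],"gy":95}}
After op 14 (add /qh/eqr/1 57): {"ept":70,"hob":[[22,62,20],{"ren":21,"s":57,"xgg":13},[91,17,6],23,[39,37]],"k":9,"qh":{"eqr":[15,57,92,90,86],"gy":95}}
After op 15 (replace /hob/2/1 42): {"ept":70,"hob":[[22,62,20],{"ren":21,"s":57,"xgg":13},[91,42,6],23,[39,37]],"k":9,"qh":{"eqr":[15,57,92,90,86],"gy":95}}
After op 16 (add /qh/y 17): {"ept":70,"hob":[[22,62,20],{"ren":21,"s":57,"xgg":13},[91,42,6],23,[39,37]],"k":9,"qh":{"eqr":[15,57,92,90,86],"gy":95,"y":17}}
After op 17 (add /qh/pbw 72): {"ept":70,"hob":[[22,62,20],{"ren":21,"s":57,"xgg":13},[91,42,6],23,[39,37]],"k":9,"qh":{"eqr":[15,57,92,90,86],"gy":95,"pbw":72,"y":17}}
After op 18 (replace /qh 50): {"ept":70,"hob":[[22,62,20],{"ren":21,"s":57,"xgg":13},[91,42,6],23,[39,37]],"k":9,"qh":50}
After op 19 (replace /hob/2/2 3): {"ept":70,"hob":[[22,62,20],{"ren":21,"s":57,"xgg":13},[91,42,3],23,[39,37]],"k":9,"qh":50}
After op 20 (replace /hob/0/0 93): {"ept":70,"hob":[[93,62,20],{"ren":21,"s":57,"xgg":13},[91,42,3],23,[39,37]],"k":9,"qh":50}
After op 21 (remove /hob/1): {"ept":70,"hob":[[93,62,20],[91,42,3],23,[39,37]],"k":9,"qh":50}
After op 22 (remove /hob): {"ept":70,"k":9,"qh":50}
After op 23 (replace /k 72): {"ept":70,"k":72,"qh":50}
After op 24 (add /yns 59): {"ept":70,"k":72,"qh":50,"yns":59}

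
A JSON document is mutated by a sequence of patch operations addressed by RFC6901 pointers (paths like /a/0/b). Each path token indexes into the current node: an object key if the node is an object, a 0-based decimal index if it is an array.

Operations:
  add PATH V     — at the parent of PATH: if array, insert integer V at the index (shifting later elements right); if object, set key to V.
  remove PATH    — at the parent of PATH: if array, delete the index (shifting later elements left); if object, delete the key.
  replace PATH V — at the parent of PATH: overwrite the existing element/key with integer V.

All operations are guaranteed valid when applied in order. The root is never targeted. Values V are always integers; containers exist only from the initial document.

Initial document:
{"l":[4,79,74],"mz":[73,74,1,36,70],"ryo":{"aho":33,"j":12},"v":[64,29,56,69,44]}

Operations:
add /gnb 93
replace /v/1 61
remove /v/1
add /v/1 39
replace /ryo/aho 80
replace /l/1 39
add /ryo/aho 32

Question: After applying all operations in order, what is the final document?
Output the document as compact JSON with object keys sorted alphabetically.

After op 1 (add /gnb 93): {"gnb":93,"l":[4,79,74],"mz":[73,74,1,36,70],"ryo":{"aho":33,"j":12},"v":[64,29,56,69,44]}
After op 2 (replace /v/1 61): {"gnb":93,"l":[4,79,74],"mz":[73,74,1,36,70],"ryo":{"aho":33,"j":12},"v":[64,61,56,69,44]}
After op 3 (remove /v/1): {"gnb":93,"l":[4,79,74],"mz":[73,74,1,36,70],"ryo":{"aho":33,"j":12},"v":[64,56,69,44]}
After op 4 (add /v/1 39): {"gnb":93,"l":[4,79,74],"mz":[73,74,1,36,70],"ryo":{"aho":33,"j":12},"v":[64,39,56,69,44]}
After op 5 (replace /ryo/aho 80): {"gnb":93,"l":[4,79,74],"mz":[73,74,1,36,70],"ryo":{"aho":80,"j":12},"v":[64,39,56,69,44]}
After op 6 (replace /l/1 39): {"gnb":93,"l":[4,39,74],"mz":[73,74,1,36,70],"ryo":{"aho":80,"j":12},"v":[64,39,56,69,44]}
After op 7 (add /ryo/aho 32): {"gnb":93,"l":[4,39,74],"mz":[73,74,1,36,70],"ryo":{"aho":32,"j":12},"v":[64,39,56,69,44]}

Answer: {"gnb":93,"l":[4,39,74],"mz":[73,74,1,36,70],"ryo":{"aho":32,"j":12},"v":[64,39,56,69,44]}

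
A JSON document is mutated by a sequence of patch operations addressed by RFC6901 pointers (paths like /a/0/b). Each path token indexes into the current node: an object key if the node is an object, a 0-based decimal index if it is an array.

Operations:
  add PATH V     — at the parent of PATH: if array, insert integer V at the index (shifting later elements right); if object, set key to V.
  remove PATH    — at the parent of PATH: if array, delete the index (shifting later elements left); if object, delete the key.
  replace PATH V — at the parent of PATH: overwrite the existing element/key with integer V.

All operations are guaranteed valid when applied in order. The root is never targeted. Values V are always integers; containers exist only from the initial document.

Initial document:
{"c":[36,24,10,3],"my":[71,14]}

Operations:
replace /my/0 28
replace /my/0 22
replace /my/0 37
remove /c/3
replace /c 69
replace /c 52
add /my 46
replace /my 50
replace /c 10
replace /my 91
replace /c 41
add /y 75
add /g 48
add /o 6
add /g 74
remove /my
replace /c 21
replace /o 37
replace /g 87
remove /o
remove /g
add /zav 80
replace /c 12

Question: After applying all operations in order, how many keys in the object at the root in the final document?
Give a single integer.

Answer: 3

Derivation:
After op 1 (replace /my/0 28): {"c":[36,24,10,3],"my":[28,14]}
After op 2 (replace /my/0 22): {"c":[36,24,10,3],"my":[22,14]}
After op 3 (replace /my/0 37): {"c":[36,24,10,3],"my":[37,14]}
After op 4 (remove /c/3): {"c":[36,24,10],"my":[37,14]}
After op 5 (replace /c 69): {"c":69,"my":[37,14]}
After op 6 (replace /c 52): {"c":52,"my":[37,14]}
After op 7 (add /my 46): {"c":52,"my":46}
After op 8 (replace /my 50): {"c":52,"my":50}
After op 9 (replace /c 10): {"c":10,"my":50}
After op 10 (replace /my 91): {"c":10,"my":91}
After op 11 (replace /c 41): {"c":41,"my":91}
After op 12 (add /y 75): {"c":41,"my":91,"y":75}
After op 13 (add /g 48): {"c":41,"g":48,"my":91,"y":75}
After op 14 (add /o 6): {"c":41,"g":48,"my":91,"o":6,"y":75}
After op 15 (add /g 74): {"c":41,"g":74,"my":91,"o":6,"y":75}
After op 16 (remove /my): {"c":41,"g":74,"o":6,"y":75}
After op 17 (replace /c 21): {"c":21,"g":74,"o":6,"y":75}
After op 18 (replace /o 37): {"c":21,"g":74,"o":37,"y":75}
After op 19 (replace /g 87): {"c":21,"g":87,"o":37,"y":75}
After op 20 (remove /o): {"c":21,"g":87,"y":75}
After op 21 (remove /g): {"c":21,"y":75}
After op 22 (add /zav 80): {"c":21,"y":75,"zav":80}
After op 23 (replace /c 12): {"c":12,"y":75,"zav":80}
Size at the root: 3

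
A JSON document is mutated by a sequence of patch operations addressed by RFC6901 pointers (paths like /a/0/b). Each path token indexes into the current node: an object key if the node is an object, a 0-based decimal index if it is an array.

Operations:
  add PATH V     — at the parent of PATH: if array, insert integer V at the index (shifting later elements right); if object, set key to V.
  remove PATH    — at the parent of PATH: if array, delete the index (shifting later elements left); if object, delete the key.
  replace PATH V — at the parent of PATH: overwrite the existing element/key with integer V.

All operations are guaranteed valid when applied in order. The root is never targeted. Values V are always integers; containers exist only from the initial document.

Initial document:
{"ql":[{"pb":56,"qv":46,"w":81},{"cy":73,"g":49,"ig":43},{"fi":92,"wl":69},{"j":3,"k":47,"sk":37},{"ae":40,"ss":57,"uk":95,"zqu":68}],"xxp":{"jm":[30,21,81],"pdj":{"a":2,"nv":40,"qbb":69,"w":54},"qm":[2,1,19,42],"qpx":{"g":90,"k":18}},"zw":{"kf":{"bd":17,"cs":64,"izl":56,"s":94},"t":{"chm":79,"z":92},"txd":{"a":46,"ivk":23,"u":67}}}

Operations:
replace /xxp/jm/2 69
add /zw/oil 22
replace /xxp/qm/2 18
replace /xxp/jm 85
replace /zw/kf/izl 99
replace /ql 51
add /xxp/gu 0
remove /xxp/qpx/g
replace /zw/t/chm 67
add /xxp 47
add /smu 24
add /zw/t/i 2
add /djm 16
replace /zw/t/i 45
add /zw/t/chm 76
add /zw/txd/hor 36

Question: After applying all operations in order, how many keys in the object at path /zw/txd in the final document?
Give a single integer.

Answer: 4

Derivation:
After op 1 (replace /xxp/jm/2 69): {"ql":[{"pb":56,"qv":46,"w":81},{"cy":73,"g":49,"ig":43},{"fi":92,"wl":69},{"j":3,"k":47,"sk":37},{"ae":40,"ss":57,"uk":95,"zqu":68}],"xxp":{"jm":[30,21,69],"pdj":{"a":2,"nv":40,"qbb":69,"w":54},"qm":[2,1,19,42],"qpx":{"g":90,"k":18}},"zw":{"kf":{"bd":17,"cs":64,"izl":56,"s":94},"t":{"chm":79,"z":92},"txd":{"a":46,"ivk":23,"u":67}}}
After op 2 (add /zw/oil 22): {"ql":[{"pb":56,"qv":46,"w":81},{"cy":73,"g":49,"ig":43},{"fi":92,"wl":69},{"j":3,"k":47,"sk":37},{"ae":40,"ss":57,"uk":95,"zqu":68}],"xxp":{"jm":[30,21,69],"pdj":{"a":2,"nv":40,"qbb":69,"w":54},"qm":[2,1,19,42],"qpx":{"g":90,"k":18}},"zw":{"kf":{"bd":17,"cs":64,"izl":56,"s":94},"oil":22,"t":{"chm":79,"z":92},"txd":{"a":46,"ivk":23,"u":67}}}
After op 3 (replace /xxp/qm/2 18): {"ql":[{"pb":56,"qv":46,"w":81},{"cy":73,"g":49,"ig":43},{"fi":92,"wl":69},{"j":3,"k":47,"sk":37},{"ae":40,"ss":57,"uk":95,"zqu":68}],"xxp":{"jm":[30,21,69],"pdj":{"a":2,"nv":40,"qbb":69,"w":54},"qm":[2,1,18,42],"qpx":{"g":90,"k":18}},"zw":{"kf":{"bd":17,"cs":64,"izl":56,"s":94},"oil":22,"t":{"chm":79,"z":92},"txd":{"a":46,"ivk":23,"u":67}}}
After op 4 (replace /xxp/jm 85): {"ql":[{"pb":56,"qv":46,"w":81},{"cy":73,"g":49,"ig":43},{"fi":92,"wl":69},{"j":3,"k":47,"sk":37},{"ae":40,"ss":57,"uk":95,"zqu":68}],"xxp":{"jm":85,"pdj":{"a":2,"nv":40,"qbb":69,"w":54},"qm":[2,1,18,42],"qpx":{"g":90,"k":18}},"zw":{"kf":{"bd":17,"cs":64,"izl":56,"s":94},"oil":22,"t":{"chm":79,"z":92},"txd":{"a":46,"ivk":23,"u":67}}}
After op 5 (replace /zw/kf/izl 99): {"ql":[{"pb":56,"qv":46,"w":81},{"cy":73,"g":49,"ig":43},{"fi":92,"wl":69},{"j":3,"k":47,"sk":37},{"ae":40,"ss":57,"uk":95,"zqu":68}],"xxp":{"jm":85,"pdj":{"a":2,"nv":40,"qbb":69,"w":54},"qm":[2,1,18,42],"qpx":{"g":90,"k":18}},"zw":{"kf":{"bd":17,"cs":64,"izl":99,"s":94},"oil":22,"t":{"chm":79,"z":92},"txd":{"a":46,"ivk":23,"u":67}}}
After op 6 (replace /ql 51): {"ql":51,"xxp":{"jm":85,"pdj":{"a":2,"nv":40,"qbb":69,"w":54},"qm":[2,1,18,42],"qpx":{"g":90,"k":18}},"zw":{"kf":{"bd":17,"cs":64,"izl":99,"s":94},"oil":22,"t":{"chm":79,"z":92},"txd":{"a":46,"ivk":23,"u":67}}}
After op 7 (add /xxp/gu 0): {"ql":51,"xxp":{"gu":0,"jm":85,"pdj":{"a":2,"nv":40,"qbb":69,"w":54},"qm":[2,1,18,42],"qpx":{"g":90,"k":18}},"zw":{"kf":{"bd":17,"cs":64,"izl":99,"s":94},"oil":22,"t":{"chm":79,"z":92},"txd":{"a":46,"ivk":23,"u":67}}}
After op 8 (remove /xxp/qpx/g): {"ql":51,"xxp":{"gu":0,"jm":85,"pdj":{"a":2,"nv":40,"qbb":69,"w":54},"qm":[2,1,18,42],"qpx":{"k":18}},"zw":{"kf":{"bd":17,"cs":64,"izl":99,"s":94},"oil":22,"t":{"chm":79,"z":92},"txd":{"a":46,"ivk":23,"u":67}}}
After op 9 (replace /zw/t/chm 67): {"ql":51,"xxp":{"gu":0,"jm":85,"pdj":{"a":2,"nv":40,"qbb":69,"w":54},"qm":[2,1,18,42],"qpx":{"k":18}},"zw":{"kf":{"bd":17,"cs":64,"izl":99,"s":94},"oil":22,"t":{"chm":67,"z":92},"txd":{"a":46,"ivk":23,"u":67}}}
After op 10 (add /xxp 47): {"ql":51,"xxp":47,"zw":{"kf":{"bd":17,"cs":64,"izl":99,"s":94},"oil":22,"t":{"chm":67,"z":92},"txd":{"a":46,"ivk":23,"u":67}}}
After op 11 (add /smu 24): {"ql":51,"smu":24,"xxp":47,"zw":{"kf":{"bd":17,"cs":64,"izl":99,"s":94},"oil":22,"t":{"chm":67,"z":92},"txd":{"a":46,"ivk":23,"u":67}}}
After op 12 (add /zw/t/i 2): {"ql":51,"smu":24,"xxp":47,"zw":{"kf":{"bd":17,"cs":64,"izl":99,"s":94},"oil":22,"t":{"chm":67,"i":2,"z":92},"txd":{"a":46,"ivk":23,"u":67}}}
After op 13 (add /djm 16): {"djm":16,"ql":51,"smu":24,"xxp":47,"zw":{"kf":{"bd":17,"cs":64,"izl":99,"s":94},"oil":22,"t":{"chm":67,"i":2,"z":92},"txd":{"a":46,"ivk":23,"u":67}}}
After op 14 (replace /zw/t/i 45): {"djm":16,"ql":51,"smu":24,"xxp":47,"zw":{"kf":{"bd":17,"cs":64,"izl":99,"s":94},"oil":22,"t":{"chm":67,"i":45,"z":92},"txd":{"a":46,"ivk":23,"u":67}}}
After op 15 (add /zw/t/chm 76): {"djm":16,"ql":51,"smu":24,"xxp":47,"zw":{"kf":{"bd":17,"cs":64,"izl":99,"s":94},"oil":22,"t":{"chm":76,"i":45,"z":92},"txd":{"a":46,"ivk":23,"u":67}}}
After op 16 (add /zw/txd/hor 36): {"djm":16,"ql":51,"smu":24,"xxp":47,"zw":{"kf":{"bd":17,"cs":64,"izl":99,"s":94},"oil":22,"t":{"chm":76,"i":45,"z":92},"txd":{"a":46,"hor":36,"ivk":23,"u":67}}}
Size at path /zw/txd: 4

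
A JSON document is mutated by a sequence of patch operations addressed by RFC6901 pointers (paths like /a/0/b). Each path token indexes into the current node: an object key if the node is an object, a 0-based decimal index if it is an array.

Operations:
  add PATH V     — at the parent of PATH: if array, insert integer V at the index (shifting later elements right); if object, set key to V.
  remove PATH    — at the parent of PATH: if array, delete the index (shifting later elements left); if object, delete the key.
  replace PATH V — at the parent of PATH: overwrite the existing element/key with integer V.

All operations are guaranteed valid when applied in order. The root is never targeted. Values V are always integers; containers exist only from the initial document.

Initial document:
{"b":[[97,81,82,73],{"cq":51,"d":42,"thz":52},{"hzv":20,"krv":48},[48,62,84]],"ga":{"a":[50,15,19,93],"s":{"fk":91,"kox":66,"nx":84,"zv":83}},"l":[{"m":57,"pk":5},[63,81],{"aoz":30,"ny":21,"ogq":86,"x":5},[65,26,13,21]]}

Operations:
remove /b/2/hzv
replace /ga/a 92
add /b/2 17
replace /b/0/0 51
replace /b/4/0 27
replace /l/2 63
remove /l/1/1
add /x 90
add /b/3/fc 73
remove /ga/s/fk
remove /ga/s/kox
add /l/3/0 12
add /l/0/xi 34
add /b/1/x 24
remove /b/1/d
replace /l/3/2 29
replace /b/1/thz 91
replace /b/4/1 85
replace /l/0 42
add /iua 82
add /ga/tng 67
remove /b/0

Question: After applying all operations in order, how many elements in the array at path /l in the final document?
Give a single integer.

After op 1 (remove /b/2/hzv): {"b":[[97,81,82,73],{"cq":51,"d":42,"thz":52},{"krv":48},[48,62,84]],"ga":{"a":[50,15,19,93],"s":{"fk":91,"kox":66,"nx":84,"zv":83}},"l":[{"m":57,"pk":5},[63,81],{"aoz":30,"ny":21,"ogq":86,"x":5},[65,26,13,21]]}
After op 2 (replace /ga/a 92): {"b":[[97,81,82,73],{"cq":51,"d":42,"thz":52},{"krv":48},[48,62,84]],"ga":{"a":92,"s":{"fk":91,"kox":66,"nx":84,"zv":83}},"l":[{"m":57,"pk":5},[63,81],{"aoz":30,"ny":21,"ogq":86,"x":5},[65,26,13,21]]}
After op 3 (add /b/2 17): {"b":[[97,81,82,73],{"cq":51,"d":42,"thz":52},17,{"krv":48},[48,62,84]],"ga":{"a":92,"s":{"fk":91,"kox":66,"nx":84,"zv":83}},"l":[{"m":57,"pk":5},[63,81],{"aoz":30,"ny":21,"ogq":86,"x":5},[65,26,13,21]]}
After op 4 (replace /b/0/0 51): {"b":[[51,81,82,73],{"cq":51,"d":42,"thz":52},17,{"krv":48},[48,62,84]],"ga":{"a":92,"s":{"fk":91,"kox":66,"nx":84,"zv":83}},"l":[{"m":57,"pk":5},[63,81],{"aoz":30,"ny":21,"ogq":86,"x":5},[65,26,13,21]]}
After op 5 (replace /b/4/0 27): {"b":[[51,81,82,73],{"cq":51,"d":42,"thz":52},17,{"krv":48},[27,62,84]],"ga":{"a":92,"s":{"fk":91,"kox":66,"nx":84,"zv":83}},"l":[{"m":57,"pk":5},[63,81],{"aoz":30,"ny":21,"ogq":86,"x":5},[65,26,13,21]]}
After op 6 (replace /l/2 63): {"b":[[51,81,82,73],{"cq":51,"d":42,"thz":52},17,{"krv":48},[27,62,84]],"ga":{"a":92,"s":{"fk":91,"kox":66,"nx":84,"zv":83}},"l":[{"m":57,"pk":5},[63,81],63,[65,26,13,21]]}
After op 7 (remove /l/1/1): {"b":[[51,81,82,73],{"cq":51,"d":42,"thz":52},17,{"krv":48},[27,62,84]],"ga":{"a":92,"s":{"fk":91,"kox":66,"nx":84,"zv":83}},"l":[{"m":57,"pk":5},[63],63,[65,26,13,21]]}
After op 8 (add /x 90): {"b":[[51,81,82,73],{"cq":51,"d":42,"thz":52},17,{"krv":48},[27,62,84]],"ga":{"a":92,"s":{"fk":91,"kox":66,"nx":84,"zv":83}},"l":[{"m":57,"pk":5},[63],63,[65,26,13,21]],"x":90}
After op 9 (add /b/3/fc 73): {"b":[[51,81,82,73],{"cq":51,"d":42,"thz":52},17,{"fc":73,"krv":48},[27,62,84]],"ga":{"a":92,"s":{"fk":91,"kox":66,"nx":84,"zv":83}},"l":[{"m":57,"pk":5},[63],63,[65,26,13,21]],"x":90}
After op 10 (remove /ga/s/fk): {"b":[[51,81,82,73],{"cq":51,"d":42,"thz":52},17,{"fc":73,"krv":48},[27,62,84]],"ga":{"a":92,"s":{"kox":66,"nx":84,"zv":83}},"l":[{"m":57,"pk":5},[63],63,[65,26,13,21]],"x":90}
After op 11 (remove /ga/s/kox): {"b":[[51,81,82,73],{"cq":51,"d":42,"thz":52},17,{"fc":73,"krv":48},[27,62,84]],"ga":{"a":92,"s":{"nx":84,"zv":83}},"l":[{"m":57,"pk":5},[63],63,[65,26,13,21]],"x":90}
After op 12 (add /l/3/0 12): {"b":[[51,81,82,73],{"cq":51,"d":42,"thz":52},17,{"fc":73,"krv":48},[27,62,84]],"ga":{"a":92,"s":{"nx":84,"zv":83}},"l":[{"m":57,"pk":5},[63],63,[12,65,26,13,21]],"x":90}
After op 13 (add /l/0/xi 34): {"b":[[51,81,82,73],{"cq":51,"d":42,"thz":52},17,{"fc":73,"krv":48},[27,62,84]],"ga":{"a":92,"s":{"nx":84,"zv":83}},"l":[{"m":57,"pk":5,"xi":34},[63],63,[12,65,26,13,21]],"x":90}
After op 14 (add /b/1/x 24): {"b":[[51,81,82,73],{"cq":51,"d":42,"thz":52,"x":24},17,{"fc":73,"krv":48},[27,62,84]],"ga":{"a":92,"s":{"nx":84,"zv":83}},"l":[{"m":57,"pk":5,"xi":34},[63],63,[12,65,26,13,21]],"x":90}
After op 15 (remove /b/1/d): {"b":[[51,81,82,73],{"cq":51,"thz":52,"x":24},17,{"fc":73,"krv":48},[27,62,84]],"ga":{"a":92,"s":{"nx":84,"zv":83}},"l":[{"m":57,"pk":5,"xi":34},[63],63,[12,65,26,13,21]],"x":90}
After op 16 (replace /l/3/2 29): {"b":[[51,81,82,73],{"cq":51,"thz":52,"x":24},17,{"fc":73,"krv":48},[27,62,84]],"ga":{"a":92,"s":{"nx":84,"zv":83}},"l":[{"m":57,"pk":5,"xi":34},[63],63,[12,65,29,13,21]],"x":90}
After op 17 (replace /b/1/thz 91): {"b":[[51,81,82,73],{"cq":51,"thz":91,"x":24},17,{"fc":73,"krv":48},[27,62,84]],"ga":{"a":92,"s":{"nx":84,"zv":83}},"l":[{"m":57,"pk":5,"xi":34},[63],63,[12,65,29,13,21]],"x":90}
After op 18 (replace /b/4/1 85): {"b":[[51,81,82,73],{"cq":51,"thz":91,"x":24},17,{"fc":73,"krv":48},[27,85,84]],"ga":{"a":92,"s":{"nx":84,"zv":83}},"l":[{"m":57,"pk":5,"xi":34},[63],63,[12,65,29,13,21]],"x":90}
After op 19 (replace /l/0 42): {"b":[[51,81,82,73],{"cq":51,"thz":91,"x":24},17,{"fc":73,"krv":48},[27,85,84]],"ga":{"a":92,"s":{"nx":84,"zv":83}},"l":[42,[63],63,[12,65,29,13,21]],"x":90}
After op 20 (add /iua 82): {"b":[[51,81,82,73],{"cq":51,"thz":91,"x":24},17,{"fc":73,"krv":48},[27,85,84]],"ga":{"a":92,"s":{"nx":84,"zv":83}},"iua":82,"l":[42,[63],63,[12,65,29,13,21]],"x":90}
After op 21 (add /ga/tng 67): {"b":[[51,81,82,73],{"cq":51,"thz":91,"x":24},17,{"fc":73,"krv":48},[27,85,84]],"ga":{"a":92,"s":{"nx":84,"zv":83},"tng":67},"iua":82,"l":[42,[63],63,[12,65,29,13,21]],"x":90}
After op 22 (remove /b/0): {"b":[{"cq":51,"thz":91,"x":24},17,{"fc":73,"krv":48},[27,85,84]],"ga":{"a":92,"s":{"nx":84,"zv":83},"tng":67},"iua":82,"l":[42,[63],63,[12,65,29,13,21]],"x":90}
Size at path /l: 4

Answer: 4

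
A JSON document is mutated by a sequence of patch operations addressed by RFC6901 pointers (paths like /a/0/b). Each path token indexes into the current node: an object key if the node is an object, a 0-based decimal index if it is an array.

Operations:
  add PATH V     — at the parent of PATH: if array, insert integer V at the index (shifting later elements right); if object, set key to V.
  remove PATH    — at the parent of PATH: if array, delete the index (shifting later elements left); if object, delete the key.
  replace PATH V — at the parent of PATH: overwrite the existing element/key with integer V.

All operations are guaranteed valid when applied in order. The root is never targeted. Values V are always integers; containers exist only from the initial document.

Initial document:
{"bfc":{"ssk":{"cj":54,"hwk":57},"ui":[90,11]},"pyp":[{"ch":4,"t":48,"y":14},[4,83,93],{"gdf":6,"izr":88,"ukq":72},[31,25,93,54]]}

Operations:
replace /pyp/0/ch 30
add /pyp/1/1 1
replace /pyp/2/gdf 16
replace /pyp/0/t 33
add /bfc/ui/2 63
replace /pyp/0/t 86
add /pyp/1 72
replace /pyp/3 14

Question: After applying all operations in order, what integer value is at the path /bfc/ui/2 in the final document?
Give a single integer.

After op 1 (replace /pyp/0/ch 30): {"bfc":{"ssk":{"cj":54,"hwk":57},"ui":[90,11]},"pyp":[{"ch":30,"t":48,"y":14},[4,83,93],{"gdf":6,"izr":88,"ukq":72},[31,25,93,54]]}
After op 2 (add /pyp/1/1 1): {"bfc":{"ssk":{"cj":54,"hwk":57},"ui":[90,11]},"pyp":[{"ch":30,"t":48,"y":14},[4,1,83,93],{"gdf":6,"izr":88,"ukq":72},[31,25,93,54]]}
After op 3 (replace /pyp/2/gdf 16): {"bfc":{"ssk":{"cj":54,"hwk":57},"ui":[90,11]},"pyp":[{"ch":30,"t":48,"y":14},[4,1,83,93],{"gdf":16,"izr":88,"ukq":72},[31,25,93,54]]}
After op 4 (replace /pyp/0/t 33): {"bfc":{"ssk":{"cj":54,"hwk":57},"ui":[90,11]},"pyp":[{"ch":30,"t":33,"y":14},[4,1,83,93],{"gdf":16,"izr":88,"ukq":72},[31,25,93,54]]}
After op 5 (add /bfc/ui/2 63): {"bfc":{"ssk":{"cj":54,"hwk":57},"ui":[90,11,63]},"pyp":[{"ch":30,"t":33,"y":14},[4,1,83,93],{"gdf":16,"izr":88,"ukq":72},[31,25,93,54]]}
After op 6 (replace /pyp/0/t 86): {"bfc":{"ssk":{"cj":54,"hwk":57},"ui":[90,11,63]},"pyp":[{"ch":30,"t":86,"y":14},[4,1,83,93],{"gdf":16,"izr":88,"ukq":72},[31,25,93,54]]}
After op 7 (add /pyp/1 72): {"bfc":{"ssk":{"cj":54,"hwk":57},"ui":[90,11,63]},"pyp":[{"ch":30,"t":86,"y":14},72,[4,1,83,93],{"gdf":16,"izr":88,"ukq":72},[31,25,93,54]]}
After op 8 (replace /pyp/3 14): {"bfc":{"ssk":{"cj":54,"hwk":57},"ui":[90,11,63]},"pyp":[{"ch":30,"t":86,"y":14},72,[4,1,83,93],14,[31,25,93,54]]}
Value at /bfc/ui/2: 63

Answer: 63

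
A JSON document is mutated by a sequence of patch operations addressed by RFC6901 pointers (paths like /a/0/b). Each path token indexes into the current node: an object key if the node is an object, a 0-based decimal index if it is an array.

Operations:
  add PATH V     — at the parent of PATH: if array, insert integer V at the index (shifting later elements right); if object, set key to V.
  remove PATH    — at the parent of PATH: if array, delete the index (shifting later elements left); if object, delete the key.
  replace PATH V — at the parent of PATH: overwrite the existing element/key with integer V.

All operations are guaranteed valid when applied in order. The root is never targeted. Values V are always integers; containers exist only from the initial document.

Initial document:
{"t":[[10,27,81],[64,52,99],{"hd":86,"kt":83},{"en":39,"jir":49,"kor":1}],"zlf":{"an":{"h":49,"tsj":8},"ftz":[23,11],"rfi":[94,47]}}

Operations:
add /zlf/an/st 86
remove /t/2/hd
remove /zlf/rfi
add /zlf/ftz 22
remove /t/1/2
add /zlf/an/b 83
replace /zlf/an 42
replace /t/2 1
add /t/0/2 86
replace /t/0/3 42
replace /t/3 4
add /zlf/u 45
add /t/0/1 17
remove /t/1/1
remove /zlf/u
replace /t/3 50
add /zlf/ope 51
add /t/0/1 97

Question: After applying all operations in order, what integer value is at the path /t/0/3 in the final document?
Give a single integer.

Answer: 27

Derivation:
After op 1 (add /zlf/an/st 86): {"t":[[10,27,81],[64,52,99],{"hd":86,"kt":83},{"en":39,"jir":49,"kor":1}],"zlf":{"an":{"h":49,"st":86,"tsj":8},"ftz":[23,11],"rfi":[94,47]}}
After op 2 (remove /t/2/hd): {"t":[[10,27,81],[64,52,99],{"kt":83},{"en":39,"jir":49,"kor":1}],"zlf":{"an":{"h":49,"st":86,"tsj":8},"ftz":[23,11],"rfi":[94,47]}}
After op 3 (remove /zlf/rfi): {"t":[[10,27,81],[64,52,99],{"kt":83},{"en":39,"jir":49,"kor":1}],"zlf":{"an":{"h":49,"st":86,"tsj":8},"ftz":[23,11]}}
After op 4 (add /zlf/ftz 22): {"t":[[10,27,81],[64,52,99],{"kt":83},{"en":39,"jir":49,"kor":1}],"zlf":{"an":{"h":49,"st":86,"tsj":8},"ftz":22}}
After op 5 (remove /t/1/2): {"t":[[10,27,81],[64,52],{"kt":83},{"en":39,"jir":49,"kor":1}],"zlf":{"an":{"h":49,"st":86,"tsj":8},"ftz":22}}
After op 6 (add /zlf/an/b 83): {"t":[[10,27,81],[64,52],{"kt":83},{"en":39,"jir":49,"kor":1}],"zlf":{"an":{"b":83,"h":49,"st":86,"tsj":8},"ftz":22}}
After op 7 (replace /zlf/an 42): {"t":[[10,27,81],[64,52],{"kt":83},{"en":39,"jir":49,"kor":1}],"zlf":{"an":42,"ftz":22}}
After op 8 (replace /t/2 1): {"t":[[10,27,81],[64,52],1,{"en":39,"jir":49,"kor":1}],"zlf":{"an":42,"ftz":22}}
After op 9 (add /t/0/2 86): {"t":[[10,27,86,81],[64,52],1,{"en":39,"jir":49,"kor":1}],"zlf":{"an":42,"ftz":22}}
After op 10 (replace /t/0/3 42): {"t":[[10,27,86,42],[64,52],1,{"en":39,"jir":49,"kor":1}],"zlf":{"an":42,"ftz":22}}
After op 11 (replace /t/3 4): {"t":[[10,27,86,42],[64,52],1,4],"zlf":{"an":42,"ftz":22}}
After op 12 (add /zlf/u 45): {"t":[[10,27,86,42],[64,52],1,4],"zlf":{"an":42,"ftz":22,"u":45}}
After op 13 (add /t/0/1 17): {"t":[[10,17,27,86,42],[64,52],1,4],"zlf":{"an":42,"ftz":22,"u":45}}
After op 14 (remove /t/1/1): {"t":[[10,17,27,86,42],[64],1,4],"zlf":{"an":42,"ftz":22,"u":45}}
After op 15 (remove /zlf/u): {"t":[[10,17,27,86,42],[64],1,4],"zlf":{"an":42,"ftz":22}}
After op 16 (replace /t/3 50): {"t":[[10,17,27,86,42],[64],1,50],"zlf":{"an":42,"ftz":22}}
After op 17 (add /zlf/ope 51): {"t":[[10,17,27,86,42],[64],1,50],"zlf":{"an":42,"ftz":22,"ope":51}}
After op 18 (add /t/0/1 97): {"t":[[10,97,17,27,86,42],[64],1,50],"zlf":{"an":42,"ftz":22,"ope":51}}
Value at /t/0/3: 27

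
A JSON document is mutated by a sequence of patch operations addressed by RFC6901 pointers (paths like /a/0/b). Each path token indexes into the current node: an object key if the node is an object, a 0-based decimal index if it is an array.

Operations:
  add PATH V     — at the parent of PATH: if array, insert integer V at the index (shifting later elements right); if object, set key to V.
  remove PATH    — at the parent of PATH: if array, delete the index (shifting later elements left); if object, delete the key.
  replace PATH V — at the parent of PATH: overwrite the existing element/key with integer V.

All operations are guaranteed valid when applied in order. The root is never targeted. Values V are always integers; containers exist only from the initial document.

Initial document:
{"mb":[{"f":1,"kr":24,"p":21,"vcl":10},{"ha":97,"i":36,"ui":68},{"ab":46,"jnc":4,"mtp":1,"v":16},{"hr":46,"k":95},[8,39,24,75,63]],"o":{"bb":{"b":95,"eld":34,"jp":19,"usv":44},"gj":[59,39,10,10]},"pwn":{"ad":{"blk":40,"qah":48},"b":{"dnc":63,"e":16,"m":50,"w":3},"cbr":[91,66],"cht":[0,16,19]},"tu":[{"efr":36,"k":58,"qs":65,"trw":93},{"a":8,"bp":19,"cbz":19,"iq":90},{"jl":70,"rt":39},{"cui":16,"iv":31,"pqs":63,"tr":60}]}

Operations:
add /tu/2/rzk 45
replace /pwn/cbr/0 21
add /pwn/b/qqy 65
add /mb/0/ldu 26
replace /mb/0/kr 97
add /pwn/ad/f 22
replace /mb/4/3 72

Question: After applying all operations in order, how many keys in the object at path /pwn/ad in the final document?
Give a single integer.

After op 1 (add /tu/2/rzk 45): {"mb":[{"f":1,"kr":24,"p":21,"vcl":10},{"ha":97,"i":36,"ui":68},{"ab":46,"jnc":4,"mtp":1,"v":16},{"hr":46,"k":95},[8,39,24,75,63]],"o":{"bb":{"b":95,"eld":34,"jp":19,"usv":44},"gj":[59,39,10,10]},"pwn":{"ad":{"blk":40,"qah":48},"b":{"dnc":63,"e":16,"m":50,"w":3},"cbr":[91,66],"cht":[0,16,19]},"tu":[{"efr":36,"k":58,"qs":65,"trw":93},{"a":8,"bp":19,"cbz":19,"iq":90},{"jl":70,"rt":39,"rzk":45},{"cui":16,"iv":31,"pqs":63,"tr":60}]}
After op 2 (replace /pwn/cbr/0 21): {"mb":[{"f":1,"kr":24,"p":21,"vcl":10},{"ha":97,"i":36,"ui":68},{"ab":46,"jnc":4,"mtp":1,"v":16},{"hr":46,"k":95},[8,39,24,75,63]],"o":{"bb":{"b":95,"eld":34,"jp":19,"usv":44},"gj":[59,39,10,10]},"pwn":{"ad":{"blk":40,"qah":48},"b":{"dnc":63,"e":16,"m":50,"w":3},"cbr":[21,66],"cht":[0,16,19]},"tu":[{"efr":36,"k":58,"qs":65,"trw":93},{"a":8,"bp":19,"cbz":19,"iq":90},{"jl":70,"rt":39,"rzk":45},{"cui":16,"iv":31,"pqs":63,"tr":60}]}
After op 3 (add /pwn/b/qqy 65): {"mb":[{"f":1,"kr":24,"p":21,"vcl":10},{"ha":97,"i":36,"ui":68},{"ab":46,"jnc":4,"mtp":1,"v":16},{"hr":46,"k":95},[8,39,24,75,63]],"o":{"bb":{"b":95,"eld":34,"jp":19,"usv":44},"gj":[59,39,10,10]},"pwn":{"ad":{"blk":40,"qah":48},"b":{"dnc":63,"e":16,"m":50,"qqy":65,"w":3},"cbr":[21,66],"cht":[0,16,19]},"tu":[{"efr":36,"k":58,"qs":65,"trw":93},{"a":8,"bp":19,"cbz":19,"iq":90},{"jl":70,"rt":39,"rzk":45},{"cui":16,"iv":31,"pqs":63,"tr":60}]}
After op 4 (add /mb/0/ldu 26): {"mb":[{"f":1,"kr":24,"ldu":26,"p":21,"vcl":10},{"ha":97,"i":36,"ui":68},{"ab":46,"jnc":4,"mtp":1,"v":16},{"hr":46,"k":95},[8,39,24,75,63]],"o":{"bb":{"b":95,"eld":34,"jp":19,"usv":44},"gj":[59,39,10,10]},"pwn":{"ad":{"blk":40,"qah":48},"b":{"dnc":63,"e":16,"m":50,"qqy":65,"w":3},"cbr":[21,66],"cht":[0,16,19]},"tu":[{"efr":36,"k":58,"qs":65,"trw":93},{"a":8,"bp":19,"cbz":19,"iq":90},{"jl":70,"rt":39,"rzk":45},{"cui":16,"iv":31,"pqs":63,"tr":60}]}
After op 5 (replace /mb/0/kr 97): {"mb":[{"f":1,"kr":97,"ldu":26,"p":21,"vcl":10},{"ha":97,"i":36,"ui":68},{"ab":46,"jnc":4,"mtp":1,"v":16},{"hr":46,"k":95},[8,39,24,75,63]],"o":{"bb":{"b":95,"eld":34,"jp":19,"usv":44},"gj":[59,39,10,10]},"pwn":{"ad":{"blk":40,"qah":48},"b":{"dnc":63,"e":16,"m":50,"qqy":65,"w":3},"cbr":[21,66],"cht":[0,16,19]},"tu":[{"efr":36,"k":58,"qs":65,"trw":93},{"a":8,"bp":19,"cbz":19,"iq":90},{"jl":70,"rt":39,"rzk":45},{"cui":16,"iv":31,"pqs":63,"tr":60}]}
After op 6 (add /pwn/ad/f 22): {"mb":[{"f":1,"kr":97,"ldu":26,"p":21,"vcl":10},{"ha":97,"i":36,"ui":68},{"ab":46,"jnc":4,"mtp":1,"v":16},{"hr":46,"k":95},[8,39,24,75,63]],"o":{"bb":{"b":95,"eld":34,"jp":19,"usv":44},"gj":[59,39,10,10]},"pwn":{"ad":{"blk":40,"f":22,"qah":48},"b":{"dnc":63,"e":16,"m":50,"qqy":65,"w":3},"cbr":[21,66],"cht":[0,16,19]},"tu":[{"efr":36,"k":58,"qs":65,"trw":93},{"a":8,"bp":19,"cbz":19,"iq":90},{"jl":70,"rt":39,"rzk":45},{"cui":16,"iv":31,"pqs":63,"tr":60}]}
After op 7 (replace /mb/4/3 72): {"mb":[{"f":1,"kr":97,"ldu":26,"p":21,"vcl":10},{"ha":97,"i":36,"ui":68},{"ab":46,"jnc":4,"mtp":1,"v":16},{"hr":46,"k":95},[8,39,24,72,63]],"o":{"bb":{"b":95,"eld":34,"jp":19,"usv":44},"gj":[59,39,10,10]},"pwn":{"ad":{"blk":40,"f":22,"qah":48},"b":{"dnc":63,"e":16,"m":50,"qqy":65,"w":3},"cbr":[21,66],"cht":[0,16,19]},"tu":[{"efr":36,"k":58,"qs":65,"trw":93},{"a":8,"bp":19,"cbz":19,"iq":90},{"jl":70,"rt":39,"rzk":45},{"cui":16,"iv":31,"pqs":63,"tr":60}]}
Size at path /pwn/ad: 3

Answer: 3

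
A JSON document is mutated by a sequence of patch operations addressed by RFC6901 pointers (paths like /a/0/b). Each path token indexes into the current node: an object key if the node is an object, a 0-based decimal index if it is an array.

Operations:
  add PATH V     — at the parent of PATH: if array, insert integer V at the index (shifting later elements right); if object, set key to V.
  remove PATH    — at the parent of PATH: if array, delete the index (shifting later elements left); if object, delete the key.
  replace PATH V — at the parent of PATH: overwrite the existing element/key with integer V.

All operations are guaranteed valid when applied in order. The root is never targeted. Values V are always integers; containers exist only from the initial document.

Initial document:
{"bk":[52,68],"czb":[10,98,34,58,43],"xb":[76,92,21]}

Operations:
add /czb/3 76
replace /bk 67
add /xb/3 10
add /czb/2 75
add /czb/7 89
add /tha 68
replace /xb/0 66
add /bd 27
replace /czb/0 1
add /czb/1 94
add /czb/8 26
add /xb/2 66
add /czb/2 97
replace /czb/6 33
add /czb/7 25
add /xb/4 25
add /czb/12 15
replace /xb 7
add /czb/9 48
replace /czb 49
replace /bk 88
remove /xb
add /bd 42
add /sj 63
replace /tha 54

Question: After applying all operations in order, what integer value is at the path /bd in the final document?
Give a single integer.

After op 1 (add /czb/3 76): {"bk":[52,68],"czb":[10,98,34,76,58,43],"xb":[76,92,21]}
After op 2 (replace /bk 67): {"bk":67,"czb":[10,98,34,76,58,43],"xb":[76,92,21]}
After op 3 (add /xb/3 10): {"bk":67,"czb":[10,98,34,76,58,43],"xb":[76,92,21,10]}
After op 4 (add /czb/2 75): {"bk":67,"czb":[10,98,75,34,76,58,43],"xb":[76,92,21,10]}
After op 5 (add /czb/7 89): {"bk":67,"czb":[10,98,75,34,76,58,43,89],"xb":[76,92,21,10]}
After op 6 (add /tha 68): {"bk":67,"czb":[10,98,75,34,76,58,43,89],"tha":68,"xb":[76,92,21,10]}
After op 7 (replace /xb/0 66): {"bk":67,"czb":[10,98,75,34,76,58,43,89],"tha":68,"xb":[66,92,21,10]}
After op 8 (add /bd 27): {"bd":27,"bk":67,"czb":[10,98,75,34,76,58,43,89],"tha":68,"xb":[66,92,21,10]}
After op 9 (replace /czb/0 1): {"bd":27,"bk":67,"czb":[1,98,75,34,76,58,43,89],"tha":68,"xb":[66,92,21,10]}
After op 10 (add /czb/1 94): {"bd":27,"bk":67,"czb":[1,94,98,75,34,76,58,43,89],"tha":68,"xb":[66,92,21,10]}
After op 11 (add /czb/8 26): {"bd":27,"bk":67,"czb":[1,94,98,75,34,76,58,43,26,89],"tha":68,"xb":[66,92,21,10]}
After op 12 (add /xb/2 66): {"bd":27,"bk":67,"czb":[1,94,98,75,34,76,58,43,26,89],"tha":68,"xb":[66,92,66,21,10]}
After op 13 (add /czb/2 97): {"bd":27,"bk":67,"czb":[1,94,97,98,75,34,76,58,43,26,89],"tha":68,"xb":[66,92,66,21,10]}
After op 14 (replace /czb/6 33): {"bd":27,"bk":67,"czb":[1,94,97,98,75,34,33,58,43,26,89],"tha":68,"xb":[66,92,66,21,10]}
After op 15 (add /czb/7 25): {"bd":27,"bk":67,"czb":[1,94,97,98,75,34,33,25,58,43,26,89],"tha":68,"xb":[66,92,66,21,10]}
After op 16 (add /xb/4 25): {"bd":27,"bk":67,"czb":[1,94,97,98,75,34,33,25,58,43,26,89],"tha":68,"xb":[66,92,66,21,25,10]}
After op 17 (add /czb/12 15): {"bd":27,"bk":67,"czb":[1,94,97,98,75,34,33,25,58,43,26,89,15],"tha":68,"xb":[66,92,66,21,25,10]}
After op 18 (replace /xb 7): {"bd":27,"bk":67,"czb":[1,94,97,98,75,34,33,25,58,43,26,89,15],"tha":68,"xb":7}
After op 19 (add /czb/9 48): {"bd":27,"bk":67,"czb":[1,94,97,98,75,34,33,25,58,48,43,26,89,15],"tha":68,"xb":7}
After op 20 (replace /czb 49): {"bd":27,"bk":67,"czb":49,"tha":68,"xb":7}
After op 21 (replace /bk 88): {"bd":27,"bk":88,"czb":49,"tha":68,"xb":7}
After op 22 (remove /xb): {"bd":27,"bk":88,"czb":49,"tha":68}
After op 23 (add /bd 42): {"bd":42,"bk":88,"czb":49,"tha":68}
After op 24 (add /sj 63): {"bd":42,"bk":88,"czb":49,"sj":63,"tha":68}
After op 25 (replace /tha 54): {"bd":42,"bk":88,"czb":49,"sj":63,"tha":54}
Value at /bd: 42

Answer: 42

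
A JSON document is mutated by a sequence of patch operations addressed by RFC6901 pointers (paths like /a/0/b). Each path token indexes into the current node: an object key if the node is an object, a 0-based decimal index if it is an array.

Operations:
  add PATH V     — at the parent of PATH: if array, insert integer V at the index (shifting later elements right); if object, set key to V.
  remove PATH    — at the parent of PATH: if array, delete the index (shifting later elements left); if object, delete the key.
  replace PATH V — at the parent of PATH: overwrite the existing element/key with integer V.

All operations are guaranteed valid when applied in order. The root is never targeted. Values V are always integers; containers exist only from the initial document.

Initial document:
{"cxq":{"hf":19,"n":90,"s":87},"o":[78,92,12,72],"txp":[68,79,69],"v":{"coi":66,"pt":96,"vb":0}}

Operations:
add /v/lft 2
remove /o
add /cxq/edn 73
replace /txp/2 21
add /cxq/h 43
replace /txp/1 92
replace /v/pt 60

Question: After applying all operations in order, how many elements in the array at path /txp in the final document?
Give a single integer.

Answer: 3

Derivation:
After op 1 (add /v/lft 2): {"cxq":{"hf":19,"n":90,"s":87},"o":[78,92,12,72],"txp":[68,79,69],"v":{"coi":66,"lft":2,"pt":96,"vb":0}}
After op 2 (remove /o): {"cxq":{"hf":19,"n":90,"s":87},"txp":[68,79,69],"v":{"coi":66,"lft":2,"pt":96,"vb":0}}
After op 3 (add /cxq/edn 73): {"cxq":{"edn":73,"hf":19,"n":90,"s":87},"txp":[68,79,69],"v":{"coi":66,"lft":2,"pt":96,"vb":0}}
After op 4 (replace /txp/2 21): {"cxq":{"edn":73,"hf":19,"n":90,"s":87},"txp":[68,79,21],"v":{"coi":66,"lft":2,"pt":96,"vb":0}}
After op 5 (add /cxq/h 43): {"cxq":{"edn":73,"h":43,"hf":19,"n":90,"s":87},"txp":[68,79,21],"v":{"coi":66,"lft":2,"pt":96,"vb":0}}
After op 6 (replace /txp/1 92): {"cxq":{"edn":73,"h":43,"hf":19,"n":90,"s":87},"txp":[68,92,21],"v":{"coi":66,"lft":2,"pt":96,"vb":0}}
After op 7 (replace /v/pt 60): {"cxq":{"edn":73,"h":43,"hf":19,"n":90,"s":87},"txp":[68,92,21],"v":{"coi":66,"lft":2,"pt":60,"vb":0}}
Size at path /txp: 3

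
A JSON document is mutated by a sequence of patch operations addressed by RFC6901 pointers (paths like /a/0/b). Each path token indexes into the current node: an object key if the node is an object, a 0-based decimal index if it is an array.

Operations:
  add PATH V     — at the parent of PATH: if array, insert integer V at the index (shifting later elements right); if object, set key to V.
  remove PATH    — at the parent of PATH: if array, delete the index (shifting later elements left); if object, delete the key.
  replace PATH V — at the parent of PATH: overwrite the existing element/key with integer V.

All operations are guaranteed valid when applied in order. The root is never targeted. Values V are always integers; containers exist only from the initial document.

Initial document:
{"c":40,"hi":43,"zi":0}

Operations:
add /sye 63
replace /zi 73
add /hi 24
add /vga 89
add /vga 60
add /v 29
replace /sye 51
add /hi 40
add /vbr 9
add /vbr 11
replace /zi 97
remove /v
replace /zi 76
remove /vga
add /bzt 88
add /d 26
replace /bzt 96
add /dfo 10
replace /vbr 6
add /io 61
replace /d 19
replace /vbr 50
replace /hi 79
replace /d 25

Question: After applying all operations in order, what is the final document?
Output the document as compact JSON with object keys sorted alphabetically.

After op 1 (add /sye 63): {"c":40,"hi":43,"sye":63,"zi":0}
After op 2 (replace /zi 73): {"c":40,"hi":43,"sye":63,"zi":73}
After op 3 (add /hi 24): {"c":40,"hi":24,"sye":63,"zi":73}
After op 4 (add /vga 89): {"c":40,"hi":24,"sye":63,"vga":89,"zi":73}
After op 5 (add /vga 60): {"c":40,"hi":24,"sye":63,"vga":60,"zi":73}
After op 6 (add /v 29): {"c":40,"hi":24,"sye":63,"v":29,"vga":60,"zi":73}
After op 7 (replace /sye 51): {"c":40,"hi":24,"sye":51,"v":29,"vga":60,"zi":73}
After op 8 (add /hi 40): {"c":40,"hi":40,"sye":51,"v":29,"vga":60,"zi":73}
After op 9 (add /vbr 9): {"c":40,"hi":40,"sye":51,"v":29,"vbr":9,"vga":60,"zi":73}
After op 10 (add /vbr 11): {"c":40,"hi":40,"sye":51,"v":29,"vbr":11,"vga":60,"zi":73}
After op 11 (replace /zi 97): {"c":40,"hi":40,"sye":51,"v":29,"vbr":11,"vga":60,"zi":97}
After op 12 (remove /v): {"c":40,"hi":40,"sye":51,"vbr":11,"vga":60,"zi":97}
After op 13 (replace /zi 76): {"c":40,"hi":40,"sye":51,"vbr":11,"vga":60,"zi":76}
After op 14 (remove /vga): {"c":40,"hi":40,"sye":51,"vbr":11,"zi":76}
After op 15 (add /bzt 88): {"bzt":88,"c":40,"hi":40,"sye":51,"vbr":11,"zi":76}
After op 16 (add /d 26): {"bzt":88,"c":40,"d":26,"hi":40,"sye":51,"vbr":11,"zi":76}
After op 17 (replace /bzt 96): {"bzt":96,"c":40,"d":26,"hi":40,"sye":51,"vbr":11,"zi":76}
After op 18 (add /dfo 10): {"bzt":96,"c":40,"d":26,"dfo":10,"hi":40,"sye":51,"vbr":11,"zi":76}
After op 19 (replace /vbr 6): {"bzt":96,"c":40,"d":26,"dfo":10,"hi":40,"sye":51,"vbr":6,"zi":76}
After op 20 (add /io 61): {"bzt":96,"c":40,"d":26,"dfo":10,"hi":40,"io":61,"sye":51,"vbr":6,"zi":76}
After op 21 (replace /d 19): {"bzt":96,"c":40,"d":19,"dfo":10,"hi":40,"io":61,"sye":51,"vbr":6,"zi":76}
After op 22 (replace /vbr 50): {"bzt":96,"c":40,"d":19,"dfo":10,"hi":40,"io":61,"sye":51,"vbr":50,"zi":76}
After op 23 (replace /hi 79): {"bzt":96,"c":40,"d":19,"dfo":10,"hi":79,"io":61,"sye":51,"vbr":50,"zi":76}
After op 24 (replace /d 25): {"bzt":96,"c":40,"d":25,"dfo":10,"hi":79,"io":61,"sye":51,"vbr":50,"zi":76}

Answer: {"bzt":96,"c":40,"d":25,"dfo":10,"hi":79,"io":61,"sye":51,"vbr":50,"zi":76}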